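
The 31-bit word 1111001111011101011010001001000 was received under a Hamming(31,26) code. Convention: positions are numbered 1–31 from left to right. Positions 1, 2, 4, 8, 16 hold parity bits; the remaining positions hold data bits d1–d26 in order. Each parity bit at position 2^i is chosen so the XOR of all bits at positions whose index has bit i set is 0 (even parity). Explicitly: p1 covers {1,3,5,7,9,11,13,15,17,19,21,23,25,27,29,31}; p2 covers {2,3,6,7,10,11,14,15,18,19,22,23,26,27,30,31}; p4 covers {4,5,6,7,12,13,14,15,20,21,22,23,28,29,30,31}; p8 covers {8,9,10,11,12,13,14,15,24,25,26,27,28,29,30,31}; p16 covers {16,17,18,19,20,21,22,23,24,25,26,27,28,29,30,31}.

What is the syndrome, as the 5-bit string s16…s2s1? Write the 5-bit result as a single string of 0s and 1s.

s1 (pos 1,3,5,7,9,11,13,15,17,19,21,23,25,27,29,31): 1⊕1⊕0⊕1⊕1⊕0⊕1⊕0⊕0⊕1⊕1⊕0⊕1⊕0⊕0⊕0 = 0
s2 (pos 2,3,6,7,10,11,14,15,18,19,22,23,26,27,30,31): 1⊕1⊕0⊕1⊕1⊕0⊕1⊕0⊕1⊕1⊕0⊕0⊕0⊕0⊕0⊕0 = 1
s4 (pos 4,5,6,7,12,13,14,15,20,21,22,23,28,29,30,31): 1⊕0⊕0⊕1⊕1⊕1⊕1⊕0⊕0⊕1⊕0⊕0⊕1⊕0⊕0⊕0 = 1
s8 (pos 8,9,10,11,12,13,14,15,24,25,26,27,28,29,30,31): 1⊕1⊕1⊕0⊕1⊕1⊕1⊕0⊕0⊕1⊕0⊕0⊕1⊕0⊕0⊕0 = 0
s16 (pos 16,17,18,19,20,21,22,23,24,25,26,27,28,29,30,31): 1⊕0⊕1⊕1⊕0⊕1⊕0⊕0⊕0⊕1⊕0⊕0⊕1⊕0⊕0⊕0 = 0
Syndrome s16…s1 = 00110 → error at position 6.

00110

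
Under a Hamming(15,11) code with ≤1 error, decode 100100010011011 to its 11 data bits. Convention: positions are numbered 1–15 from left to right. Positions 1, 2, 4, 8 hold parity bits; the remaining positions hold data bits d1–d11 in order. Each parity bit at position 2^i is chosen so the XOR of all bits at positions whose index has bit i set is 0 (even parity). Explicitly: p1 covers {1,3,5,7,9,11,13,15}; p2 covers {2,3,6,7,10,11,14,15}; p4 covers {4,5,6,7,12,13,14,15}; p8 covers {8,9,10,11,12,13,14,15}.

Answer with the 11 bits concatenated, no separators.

s1 (pos 1,3,5,7,9,11,13,15): 1⊕0⊕0⊕0⊕0⊕1⊕0⊕1 = 1
s2 (pos 2,3,6,7,10,11,14,15): 0⊕0⊕0⊕0⊕0⊕1⊕1⊕1 = 1
s4 (pos 4,5,6,7,12,13,14,15): 1⊕0⊕0⊕0⊕1⊕0⊕1⊕1 = 0
s8 (pos 8,9,10,11,12,13,14,15): 1⊕0⊕0⊕1⊕1⊕0⊕1⊕1 = 1
Syndrome s8…s1 = 1011 → error at position 11.
Flip position 11: 100100010011011 → 100100010001011
Read data bits from positions 3,5,6,7,9,10,11,12,13,14,15: 00000001011

00000001011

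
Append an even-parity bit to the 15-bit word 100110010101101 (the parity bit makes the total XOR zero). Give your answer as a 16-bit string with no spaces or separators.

1001100101011010

XOR of the 15 data bits: 1⊕0⊕0⊕1⊕1⊕0⊕0⊕1⊕0⊕1⊕0⊕1⊕1⊕0⊕1 = 0
Parity bit = 0 (so all 16 bits XOR to 0).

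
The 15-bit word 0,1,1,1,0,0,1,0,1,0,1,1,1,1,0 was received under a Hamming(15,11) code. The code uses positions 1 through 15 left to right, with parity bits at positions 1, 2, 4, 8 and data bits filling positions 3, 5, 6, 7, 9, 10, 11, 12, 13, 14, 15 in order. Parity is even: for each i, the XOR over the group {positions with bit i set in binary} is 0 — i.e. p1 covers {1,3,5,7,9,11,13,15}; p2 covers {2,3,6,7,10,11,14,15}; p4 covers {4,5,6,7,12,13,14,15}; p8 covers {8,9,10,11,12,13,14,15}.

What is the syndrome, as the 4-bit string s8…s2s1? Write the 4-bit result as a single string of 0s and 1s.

s1 (pos 1,3,5,7,9,11,13,15): 0⊕1⊕0⊕1⊕1⊕1⊕1⊕0 = 1
s2 (pos 2,3,6,7,10,11,14,15): 1⊕1⊕0⊕1⊕0⊕1⊕1⊕0 = 1
s4 (pos 4,5,6,7,12,13,14,15): 1⊕0⊕0⊕1⊕1⊕1⊕1⊕0 = 1
s8 (pos 8,9,10,11,12,13,14,15): 0⊕1⊕0⊕1⊕1⊕1⊕1⊕0 = 1
Syndrome s8…s1 = 1111 → error at position 15.

1111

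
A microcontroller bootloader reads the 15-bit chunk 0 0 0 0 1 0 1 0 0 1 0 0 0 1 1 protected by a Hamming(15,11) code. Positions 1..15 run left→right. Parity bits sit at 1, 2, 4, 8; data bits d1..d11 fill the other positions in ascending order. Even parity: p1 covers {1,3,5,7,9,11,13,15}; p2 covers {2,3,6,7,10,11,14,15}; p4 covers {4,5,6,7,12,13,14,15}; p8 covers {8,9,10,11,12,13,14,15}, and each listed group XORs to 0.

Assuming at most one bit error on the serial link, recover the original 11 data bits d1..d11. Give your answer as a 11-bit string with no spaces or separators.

s1 (pos 1,3,5,7,9,11,13,15): 0⊕0⊕1⊕1⊕0⊕0⊕0⊕1 = 1
s2 (pos 2,3,6,7,10,11,14,15): 0⊕0⊕0⊕1⊕1⊕0⊕1⊕1 = 0
s4 (pos 4,5,6,7,12,13,14,15): 0⊕1⊕0⊕1⊕0⊕0⊕1⊕1 = 0
s8 (pos 8,9,10,11,12,13,14,15): 0⊕0⊕1⊕0⊕0⊕0⊕1⊕1 = 1
Syndrome s8…s1 = 1001 → error at position 9.
Flip position 9: 000010100100011 → 000010101100011
Read data bits from positions 3,5,6,7,9,10,11,12,13,14,15: 01011100011

01011100011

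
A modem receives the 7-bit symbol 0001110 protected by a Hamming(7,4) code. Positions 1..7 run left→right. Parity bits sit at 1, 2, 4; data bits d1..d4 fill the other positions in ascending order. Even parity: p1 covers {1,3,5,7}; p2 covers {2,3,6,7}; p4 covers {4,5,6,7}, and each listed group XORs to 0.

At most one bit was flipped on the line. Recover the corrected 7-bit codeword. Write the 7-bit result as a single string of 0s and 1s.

s1 (pos 1,3,5,7): 0⊕0⊕1⊕0 = 1
s2 (pos 2,3,6,7): 0⊕0⊕1⊕0 = 1
s4 (pos 4,5,6,7): 1⊕1⊕1⊕0 = 1
Syndrome s4…s1 = 111 → error at position 7.
Flip position 7: 0001110 → 0001111

0001111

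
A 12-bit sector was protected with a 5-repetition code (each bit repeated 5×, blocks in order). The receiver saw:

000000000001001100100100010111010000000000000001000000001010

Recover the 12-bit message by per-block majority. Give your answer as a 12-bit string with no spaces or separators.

000001000000

Block 1 (00000): 0 ones → 0
Block 2 (00000): 0 ones → 0
Block 3 (01001): 2 ones → 0
Block 4 (10010): 2 ones → 0
Block 5 (01000): 1 one → 0
Block 6 (10111): 4 ones → 1
Block 7 (01000): 1 one → 0
Block 8 (00000): 0 ones → 0
Block 9 (00000): 0 ones → 0
Block 10 (00100): 1 one → 0
Block 11 (00000): 0 ones → 0
Block 12 (01010): 2 ones → 0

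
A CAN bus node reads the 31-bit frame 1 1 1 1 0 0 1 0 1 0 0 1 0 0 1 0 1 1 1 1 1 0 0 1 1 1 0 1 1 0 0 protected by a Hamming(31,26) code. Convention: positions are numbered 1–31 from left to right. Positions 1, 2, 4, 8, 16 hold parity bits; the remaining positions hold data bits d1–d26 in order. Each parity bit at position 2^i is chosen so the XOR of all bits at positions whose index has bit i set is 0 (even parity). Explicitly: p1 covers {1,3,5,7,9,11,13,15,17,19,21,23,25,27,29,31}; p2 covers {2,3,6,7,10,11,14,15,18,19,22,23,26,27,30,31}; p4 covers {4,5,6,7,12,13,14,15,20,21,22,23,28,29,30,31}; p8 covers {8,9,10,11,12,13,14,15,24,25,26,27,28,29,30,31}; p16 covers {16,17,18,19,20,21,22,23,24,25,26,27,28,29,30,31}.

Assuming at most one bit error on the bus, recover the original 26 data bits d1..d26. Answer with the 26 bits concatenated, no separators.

s1 (pos 1,3,5,7,9,11,13,15,17,19,21,23,25,27,29,31): 1⊕1⊕0⊕1⊕1⊕0⊕0⊕1⊕1⊕1⊕1⊕0⊕1⊕0⊕1⊕0 = 0
s2 (pos 2,3,6,7,10,11,14,15,18,19,22,23,26,27,30,31): 1⊕1⊕0⊕1⊕0⊕0⊕0⊕1⊕1⊕1⊕0⊕0⊕1⊕0⊕0⊕0 = 1
s4 (pos 4,5,6,7,12,13,14,15,20,21,22,23,28,29,30,31): 1⊕0⊕0⊕1⊕1⊕0⊕0⊕1⊕1⊕1⊕0⊕0⊕1⊕1⊕0⊕0 = 0
s8 (pos 8,9,10,11,12,13,14,15,24,25,26,27,28,29,30,31): 0⊕1⊕0⊕0⊕1⊕0⊕0⊕1⊕1⊕1⊕1⊕0⊕1⊕1⊕0⊕0 = 0
s16 (pos 16,17,18,19,20,21,22,23,24,25,26,27,28,29,30,31): 0⊕1⊕1⊕1⊕1⊕1⊕0⊕0⊕1⊕1⊕1⊕0⊕1⊕1⊕0⊕0 = 0
Syndrome s16…s1 = 00010 → error at position 2.
Flip position 2: 1111001010010010111110011101100 → 1011001010010010111110011101100
Read data bits from positions 3,5,6,7,9,10,11,12,13,14,15,17,18,19,20,21,22,23,24,25,26,27,28,29,30,31: 10011001001111110011101100

10011001001111110011101100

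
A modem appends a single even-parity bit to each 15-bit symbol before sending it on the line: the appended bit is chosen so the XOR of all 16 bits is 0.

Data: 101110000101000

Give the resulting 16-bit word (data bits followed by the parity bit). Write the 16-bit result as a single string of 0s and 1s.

XOR of the 15 data bits: 1⊕0⊕1⊕1⊕1⊕0⊕0⊕0⊕0⊕1⊕0⊕1⊕0⊕0⊕0 = 0
Parity bit = 0 (so all 16 bits XOR to 0).

1011100001010000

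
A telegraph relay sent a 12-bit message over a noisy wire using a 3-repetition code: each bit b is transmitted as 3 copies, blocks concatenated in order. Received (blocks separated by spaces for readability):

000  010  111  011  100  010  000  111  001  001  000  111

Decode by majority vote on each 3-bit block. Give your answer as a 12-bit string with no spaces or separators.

001100010001

Block 1 (000): 0 ones → 0
Block 2 (010): 1 one → 0
Block 3 (111): 3 ones → 1
Block 4 (011): 2 ones → 1
Block 5 (100): 1 one → 0
Block 6 (010): 1 one → 0
Block 7 (000): 0 ones → 0
Block 8 (111): 3 ones → 1
Block 9 (001): 1 one → 0
Block 10 (001): 1 one → 0
Block 11 (000): 0 ones → 0
Block 12 (111): 3 ones → 1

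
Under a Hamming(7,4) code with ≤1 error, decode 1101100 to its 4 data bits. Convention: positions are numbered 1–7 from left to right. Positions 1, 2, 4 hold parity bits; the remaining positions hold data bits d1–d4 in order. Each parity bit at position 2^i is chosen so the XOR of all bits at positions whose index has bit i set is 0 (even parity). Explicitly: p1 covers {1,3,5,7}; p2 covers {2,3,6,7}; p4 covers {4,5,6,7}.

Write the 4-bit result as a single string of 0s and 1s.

0100

s1 (pos 1,3,5,7): 1⊕0⊕1⊕0 = 0
s2 (pos 2,3,6,7): 1⊕0⊕0⊕0 = 1
s4 (pos 4,5,6,7): 1⊕1⊕0⊕0 = 0
Syndrome s4…s1 = 010 → error at position 2.
Flip position 2: 1101100 → 1001100
Read data bits from positions 3,5,6,7: 0100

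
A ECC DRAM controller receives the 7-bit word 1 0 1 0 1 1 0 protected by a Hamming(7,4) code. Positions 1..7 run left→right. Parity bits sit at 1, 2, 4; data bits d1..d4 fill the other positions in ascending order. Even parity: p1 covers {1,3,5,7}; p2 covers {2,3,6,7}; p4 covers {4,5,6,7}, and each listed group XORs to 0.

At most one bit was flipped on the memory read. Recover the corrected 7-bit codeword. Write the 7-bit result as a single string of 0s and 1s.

s1 (pos 1,3,5,7): 1⊕1⊕1⊕0 = 1
s2 (pos 2,3,6,7): 0⊕1⊕1⊕0 = 0
s4 (pos 4,5,6,7): 0⊕1⊕1⊕0 = 0
Syndrome s4…s1 = 001 → error at position 1.
Flip position 1: 1010110 → 0010110

0010110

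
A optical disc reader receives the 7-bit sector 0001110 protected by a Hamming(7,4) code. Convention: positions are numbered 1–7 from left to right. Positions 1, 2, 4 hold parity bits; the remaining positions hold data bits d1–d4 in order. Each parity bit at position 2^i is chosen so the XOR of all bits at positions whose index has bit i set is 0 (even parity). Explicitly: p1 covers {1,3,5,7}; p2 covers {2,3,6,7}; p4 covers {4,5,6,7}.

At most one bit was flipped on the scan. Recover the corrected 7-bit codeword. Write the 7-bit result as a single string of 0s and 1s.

0001111

s1 (pos 1,3,5,7): 0⊕0⊕1⊕0 = 1
s2 (pos 2,3,6,7): 0⊕0⊕1⊕0 = 1
s4 (pos 4,5,6,7): 1⊕1⊕1⊕0 = 1
Syndrome s4…s1 = 111 → error at position 7.
Flip position 7: 0001110 → 0001111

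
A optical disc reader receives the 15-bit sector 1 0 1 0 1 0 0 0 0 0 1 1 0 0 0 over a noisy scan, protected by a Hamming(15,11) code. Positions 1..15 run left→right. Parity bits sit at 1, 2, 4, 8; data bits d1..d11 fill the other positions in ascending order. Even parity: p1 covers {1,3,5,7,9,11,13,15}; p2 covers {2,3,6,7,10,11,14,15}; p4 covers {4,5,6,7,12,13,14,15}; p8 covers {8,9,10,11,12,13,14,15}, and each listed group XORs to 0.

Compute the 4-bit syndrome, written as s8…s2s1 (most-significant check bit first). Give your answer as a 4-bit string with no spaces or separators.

s1 (pos 1,3,5,7,9,11,13,15): 1⊕1⊕1⊕0⊕0⊕1⊕0⊕0 = 0
s2 (pos 2,3,6,7,10,11,14,15): 0⊕1⊕0⊕0⊕0⊕1⊕0⊕0 = 0
s4 (pos 4,5,6,7,12,13,14,15): 0⊕1⊕0⊕0⊕1⊕0⊕0⊕0 = 0
s8 (pos 8,9,10,11,12,13,14,15): 0⊕0⊕0⊕1⊕1⊕0⊕0⊕0 = 0
Syndrome s8…s1 = 0000 → no error.

0000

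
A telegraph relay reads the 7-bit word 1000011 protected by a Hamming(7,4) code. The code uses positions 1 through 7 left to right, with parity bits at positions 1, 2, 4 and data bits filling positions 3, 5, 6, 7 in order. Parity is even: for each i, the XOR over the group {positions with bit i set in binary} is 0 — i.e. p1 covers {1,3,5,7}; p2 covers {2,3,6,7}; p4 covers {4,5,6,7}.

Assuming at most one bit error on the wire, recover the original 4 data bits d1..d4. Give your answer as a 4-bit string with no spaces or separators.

0011

s1 (pos 1,3,5,7): 1⊕0⊕0⊕1 = 0
s2 (pos 2,3,6,7): 0⊕0⊕1⊕1 = 0
s4 (pos 4,5,6,7): 0⊕0⊕1⊕1 = 0
Syndrome s4…s1 = 000 → no error.
Read data bits from positions 3,5,6,7: 0011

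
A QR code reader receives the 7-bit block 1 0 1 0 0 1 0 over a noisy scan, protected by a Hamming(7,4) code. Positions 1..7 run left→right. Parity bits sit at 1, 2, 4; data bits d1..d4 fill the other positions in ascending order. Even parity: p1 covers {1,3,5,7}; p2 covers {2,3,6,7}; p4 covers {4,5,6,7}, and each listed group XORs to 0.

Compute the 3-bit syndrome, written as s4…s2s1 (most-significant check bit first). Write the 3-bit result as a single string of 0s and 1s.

s1 (pos 1,3,5,7): 1⊕1⊕0⊕0 = 0
s2 (pos 2,3,6,7): 0⊕1⊕1⊕0 = 0
s4 (pos 4,5,6,7): 0⊕0⊕1⊕0 = 1
Syndrome s4…s1 = 100 → error at position 4.

100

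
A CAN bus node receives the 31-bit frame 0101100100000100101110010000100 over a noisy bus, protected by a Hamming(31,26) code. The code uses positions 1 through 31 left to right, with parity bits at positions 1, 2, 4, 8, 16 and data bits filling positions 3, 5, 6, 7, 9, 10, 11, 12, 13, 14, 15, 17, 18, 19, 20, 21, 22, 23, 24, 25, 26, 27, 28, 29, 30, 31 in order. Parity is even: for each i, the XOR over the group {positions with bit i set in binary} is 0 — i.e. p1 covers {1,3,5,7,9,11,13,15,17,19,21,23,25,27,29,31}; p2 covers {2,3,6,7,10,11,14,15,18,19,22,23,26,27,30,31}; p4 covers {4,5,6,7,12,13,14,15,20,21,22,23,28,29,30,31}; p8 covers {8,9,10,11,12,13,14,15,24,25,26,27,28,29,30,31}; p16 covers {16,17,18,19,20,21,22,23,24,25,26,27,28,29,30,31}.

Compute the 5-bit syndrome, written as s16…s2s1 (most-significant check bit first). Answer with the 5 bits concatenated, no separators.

00011

s1 (pos 1,3,5,7,9,11,13,15,17,19,21,23,25,27,29,31): 0⊕0⊕1⊕0⊕0⊕0⊕0⊕0⊕1⊕1⊕1⊕0⊕0⊕0⊕1⊕0 = 1
s2 (pos 2,3,6,7,10,11,14,15,18,19,22,23,26,27,30,31): 1⊕0⊕0⊕0⊕0⊕0⊕1⊕0⊕0⊕1⊕0⊕0⊕0⊕0⊕0⊕0 = 1
s4 (pos 4,5,6,7,12,13,14,15,20,21,22,23,28,29,30,31): 1⊕1⊕0⊕0⊕0⊕0⊕1⊕0⊕1⊕1⊕0⊕0⊕0⊕1⊕0⊕0 = 0
s8 (pos 8,9,10,11,12,13,14,15,24,25,26,27,28,29,30,31): 1⊕0⊕0⊕0⊕0⊕0⊕1⊕0⊕1⊕0⊕0⊕0⊕0⊕1⊕0⊕0 = 0
s16 (pos 16,17,18,19,20,21,22,23,24,25,26,27,28,29,30,31): 0⊕1⊕0⊕1⊕1⊕1⊕0⊕0⊕1⊕0⊕0⊕0⊕0⊕1⊕0⊕0 = 0
Syndrome s16…s1 = 00011 → error at position 3.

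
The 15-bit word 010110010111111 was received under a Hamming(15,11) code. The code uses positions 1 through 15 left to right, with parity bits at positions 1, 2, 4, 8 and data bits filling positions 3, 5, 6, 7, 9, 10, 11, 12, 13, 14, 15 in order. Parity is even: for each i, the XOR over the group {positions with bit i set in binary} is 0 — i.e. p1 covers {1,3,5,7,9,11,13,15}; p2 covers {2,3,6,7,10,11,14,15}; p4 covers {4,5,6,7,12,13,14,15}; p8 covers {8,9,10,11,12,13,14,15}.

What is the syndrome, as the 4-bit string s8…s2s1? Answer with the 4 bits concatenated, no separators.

s1 (pos 1,3,5,7,9,11,13,15): 0⊕0⊕1⊕0⊕0⊕1⊕1⊕1 = 0
s2 (pos 2,3,6,7,10,11,14,15): 1⊕0⊕0⊕0⊕1⊕1⊕1⊕1 = 1
s4 (pos 4,5,6,7,12,13,14,15): 1⊕1⊕0⊕0⊕1⊕1⊕1⊕1 = 0
s8 (pos 8,9,10,11,12,13,14,15): 1⊕0⊕1⊕1⊕1⊕1⊕1⊕1 = 1
Syndrome s8…s1 = 1010 → error at position 10.

1010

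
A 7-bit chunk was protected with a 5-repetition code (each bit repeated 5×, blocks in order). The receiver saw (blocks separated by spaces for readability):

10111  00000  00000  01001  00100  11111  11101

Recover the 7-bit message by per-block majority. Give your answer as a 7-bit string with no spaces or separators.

Block 1 (10111): 4 ones → 1
Block 2 (00000): 0 ones → 0
Block 3 (00000): 0 ones → 0
Block 4 (01001): 2 ones → 0
Block 5 (00100): 1 one → 0
Block 6 (11111): 5 ones → 1
Block 7 (11101): 4 ones → 1

1000011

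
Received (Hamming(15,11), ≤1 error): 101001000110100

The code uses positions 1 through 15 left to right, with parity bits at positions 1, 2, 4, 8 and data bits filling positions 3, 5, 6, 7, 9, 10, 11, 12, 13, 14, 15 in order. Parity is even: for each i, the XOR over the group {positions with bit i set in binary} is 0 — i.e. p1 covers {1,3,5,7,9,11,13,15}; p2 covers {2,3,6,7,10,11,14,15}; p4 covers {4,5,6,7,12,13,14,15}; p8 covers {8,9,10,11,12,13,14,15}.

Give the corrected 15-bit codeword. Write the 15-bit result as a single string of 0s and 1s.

101001010110100

s1 (pos 1,3,5,7,9,11,13,15): 1⊕1⊕0⊕0⊕0⊕1⊕1⊕0 = 0
s2 (pos 2,3,6,7,10,11,14,15): 0⊕1⊕1⊕0⊕1⊕1⊕0⊕0 = 0
s4 (pos 4,5,6,7,12,13,14,15): 0⊕0⊕1⊕0⊕0⊕1⊕0⊕0 = 0
s8 (pos 8,9,10,11,12,13,14,15): 0⊕0⊕1⊕1⊕0⊕1⊕0⊕0 = 1
Syndrome s8…s1 = 1000 → error at position 8.
Flip position 8: 101001000110100 → 101001010110100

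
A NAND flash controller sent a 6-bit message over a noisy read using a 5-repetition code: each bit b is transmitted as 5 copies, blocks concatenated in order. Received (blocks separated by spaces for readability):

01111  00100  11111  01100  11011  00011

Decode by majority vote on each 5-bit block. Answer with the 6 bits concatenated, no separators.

Block 1 (01111): 4 ones → 1
Block 2 (00100): 1 one → 0
Block 3 (11111): 5 ones → 1
Block 4 (01100): 2 ones → 0
Block 5 (11011): 4 ones → 1
Block 6 (00011): 2 ones → 0

101010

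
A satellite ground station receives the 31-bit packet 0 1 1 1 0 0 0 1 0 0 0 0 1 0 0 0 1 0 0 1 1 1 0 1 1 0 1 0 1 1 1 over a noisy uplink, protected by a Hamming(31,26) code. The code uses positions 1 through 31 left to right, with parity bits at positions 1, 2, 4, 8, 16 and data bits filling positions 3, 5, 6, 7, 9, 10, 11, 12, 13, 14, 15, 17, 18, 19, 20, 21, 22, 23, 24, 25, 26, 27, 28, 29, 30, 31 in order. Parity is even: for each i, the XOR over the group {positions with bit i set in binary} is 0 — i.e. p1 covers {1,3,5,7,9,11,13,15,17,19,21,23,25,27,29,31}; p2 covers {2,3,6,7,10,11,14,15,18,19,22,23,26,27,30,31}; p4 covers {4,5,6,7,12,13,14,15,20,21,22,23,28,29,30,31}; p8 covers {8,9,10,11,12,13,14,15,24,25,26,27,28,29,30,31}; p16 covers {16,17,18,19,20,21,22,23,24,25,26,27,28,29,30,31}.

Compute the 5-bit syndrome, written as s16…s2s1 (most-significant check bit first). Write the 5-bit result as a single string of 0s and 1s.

s1 (pos 1,3,5,7,9,11,13,15,17,19,21,23,25,27,29,31): 0⊕1⊕0⊕0⊕0⊕0⊕1⊕0⊕1⊕0⊕1⊕0⊕1⊕1⊕1⊕1 = 0
s2 (pos 2,3,6,7,10,11,14,15,18,19,22,23,26,27,30,31): 1⊕1⊕0⊕0⊕0⊕0⊕0⊕0⊕0⊕0⊕1⊕0⊕0⊕1⊕1⊕1 = 0
s4 (pos 4,5,6,7,12,13,14,15,20,21,22,23,28,29,30,31): 1⊕0⊕0⊕0⊕0⊕1⊕0⊕0⊕1⊕1⊕1⊕0⊕0⊕1⊕1⊕1 = 0
s8 (pos 8,9,10,11,12,13,14,15,24,25,26,27,28,29,30,31): 1⊕0⊕0⊕0⊕0⊕1⊕0⊕0⊕1⊕1⊕0⊕1⊕0⊕1⊕1⊕1 = 0
s16 (pos 16,17,18,19,20,21,22,23,24,25,26,27,28,29,30,31): 0⊕1⊕0⊕0⊕1⊕1⊕1⊕0⊕1⊕1⊕0⊕1⊕0⊕1⊕1⊕1 = 0
Syndrome s16…s1 = 00000 → no error.

00000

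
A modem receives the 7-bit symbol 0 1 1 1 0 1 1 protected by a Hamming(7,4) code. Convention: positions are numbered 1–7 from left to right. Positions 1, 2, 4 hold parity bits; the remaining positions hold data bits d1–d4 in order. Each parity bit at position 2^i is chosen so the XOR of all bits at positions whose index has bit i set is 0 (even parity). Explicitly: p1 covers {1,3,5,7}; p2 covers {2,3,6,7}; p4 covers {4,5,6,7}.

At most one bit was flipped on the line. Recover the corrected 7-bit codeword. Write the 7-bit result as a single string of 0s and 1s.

0110011

s1 (pos 1,3,5,7): 0⊕1⊕0⊕1 = 0
s2 (pos 2,3,6,7): 1⊕1⊕1⊕1 = 0
s4 (pos 4,5,6,7): 1⊕0⊕1⊕1 = 1
Syndrome s4…s1 = 100 → error at position 4.
Flip position 4: 0111011 → 0110011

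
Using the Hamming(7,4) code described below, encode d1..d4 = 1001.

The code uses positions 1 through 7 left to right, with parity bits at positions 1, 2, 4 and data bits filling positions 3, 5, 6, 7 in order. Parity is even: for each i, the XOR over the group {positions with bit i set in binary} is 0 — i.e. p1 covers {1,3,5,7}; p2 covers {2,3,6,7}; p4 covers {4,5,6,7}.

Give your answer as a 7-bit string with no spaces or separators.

Place data at non-parity positions: p1 p2 1 p4 0 0 1
p1 (pos 1,3,5,7): XOR of data positions = 1⊕0⊕1 = 0
p2 (pos 2,3,6,7): XOR of data positions = 1⊕0⊕1 = 0
p4 (pos 4,5,6,7): XOR of data positions = 0⊕0⊕1 = 1
Codeword: 0011001

0011001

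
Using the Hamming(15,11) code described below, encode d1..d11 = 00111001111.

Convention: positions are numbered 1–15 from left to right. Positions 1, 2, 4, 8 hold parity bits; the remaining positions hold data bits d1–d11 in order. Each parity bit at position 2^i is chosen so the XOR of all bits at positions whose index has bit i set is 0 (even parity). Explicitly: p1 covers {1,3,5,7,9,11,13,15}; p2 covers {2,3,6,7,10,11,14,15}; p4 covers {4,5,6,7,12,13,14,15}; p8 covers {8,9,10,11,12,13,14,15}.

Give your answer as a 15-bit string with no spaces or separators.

000001111001111

Place data at non-parity positions: p1 p2 0 p4 0 1 1 p8 1 0 0 1 1 1 1
p1 (pos 1,3,5,7,9,11,13,15): XOR of data positions = 0⊕0⊕1⊕1⊕0⊕1⊕1 = 0
p2 (pos 2,3,6,7,10,11,14,15): XOR of data positions = 0⊕1⊕1⊕0⊕0⊕1⊕1 = 0
p4 (pos 4,5,6,7,12,13,14,15): XOR of data positions = 0⊕1⊕1⊕1⊕1⊕1⊕1 = 0
p8 (pos 8,9,10,11,12,13,14,15): XOR of data positions = 1⊕0⊕0⊕1⊕1⊕1⊕1 = 1
Codeword: 000001111001111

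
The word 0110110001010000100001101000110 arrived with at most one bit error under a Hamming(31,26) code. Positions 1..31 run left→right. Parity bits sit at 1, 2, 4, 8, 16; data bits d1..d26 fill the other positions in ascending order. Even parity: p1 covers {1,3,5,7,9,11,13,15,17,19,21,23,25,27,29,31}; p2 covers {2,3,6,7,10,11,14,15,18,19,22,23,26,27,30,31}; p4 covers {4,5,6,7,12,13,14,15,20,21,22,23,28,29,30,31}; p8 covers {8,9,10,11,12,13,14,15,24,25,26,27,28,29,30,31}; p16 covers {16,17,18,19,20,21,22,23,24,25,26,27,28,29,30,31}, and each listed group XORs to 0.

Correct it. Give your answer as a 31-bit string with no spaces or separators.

0110110001010100100001101000110

s1 (pos 1,3,5,7,9,11,13,15,17,19,21,23,25,27,29,31): 0⊕1⊕1⊕0⊕0⊕0⊕0⊕0⊕1⊕0⊕0⊕1⊕1⊕0⊕1⊕0 = 0
s2 (pos 2,3,6,7,10,11,14,15,18,19,22,23,26,27,30,31): 1⊕1⊕1⊕0⊕1⊕0⊕0⊕0⊕0⊕0⊕1⊕1⊕0⊕0⊕1⊕0 = 1
s4 (pos 4,5,6,7,12,13,14,15,20,21,22,23,28,29,30,31): 0⊕1⊕1⊕0⊕1⊕0⊕0⊕0⊕0⊕0⊕1⊕1⊕0⊕1⊕1⊕0 = 1
s8 (pos 8,9,10,11,12,13,14,15,24,25,26,27,28,29,30,31): 0⊕0⊕1⊕0⊕1⊕0⊕0⊕0⊕0⊕1⊕0⊕0⊕0⊕1⊕1⊕0 = 1
s16 (pos 16,17,18,19,20,21,22,23,24,25,26,27,28,29,30,31): 0⊕1⊕0⊕0⊕0⊕0⊕1⊕1⊕0⊕1⊕0⊕0⊕0⊕1⊕1⊕0 = 0
Syndrome s16…s1 = 01110 → error at position 14.
Flip position 14: 0110110001010000100001101000110 → 0110110001010100100001101000110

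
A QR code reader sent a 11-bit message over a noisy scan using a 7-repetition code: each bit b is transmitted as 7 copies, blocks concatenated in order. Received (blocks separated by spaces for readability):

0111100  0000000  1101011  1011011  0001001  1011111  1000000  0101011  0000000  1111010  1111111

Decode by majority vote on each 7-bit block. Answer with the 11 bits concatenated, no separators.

10110101011

Block 1 (0111100): 4 ones → 1
Block 2 (0000000): 0 ones → 0
Block 3 (1101011): 5 ones → 1
Block 4 (1011011): 5 ones → 1
Block 5 (0001001): 2 ones → 0
Block 6 (1011111): 6 ones → 1
Block 7 (1000000): 1 one → 0
Block 8 (0101011): 4 ones → 1
Block 9 (0000000): 0 ones → 0
Block 10 (1111010): 5 ones → 1
Block 11 (1111111): 7 ones → 1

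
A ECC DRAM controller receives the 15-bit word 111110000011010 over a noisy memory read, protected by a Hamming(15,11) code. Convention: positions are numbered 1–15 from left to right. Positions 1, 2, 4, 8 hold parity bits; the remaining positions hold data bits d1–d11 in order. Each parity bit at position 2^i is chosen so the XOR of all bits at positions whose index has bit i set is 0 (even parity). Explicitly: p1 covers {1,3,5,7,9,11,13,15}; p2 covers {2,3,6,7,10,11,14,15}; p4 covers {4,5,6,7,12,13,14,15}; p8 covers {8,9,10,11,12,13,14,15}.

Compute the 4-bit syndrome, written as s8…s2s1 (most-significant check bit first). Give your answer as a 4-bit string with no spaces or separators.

1000

s1 (pos 1,3,5,7,9,11,13,15): 1⊕1⊕1⊕0⊕0⊕1⊕0⊕0 = 0
s2 (pos 2,3,6,7,10,11,14,15): 1⊕1⊕0⊕0⊕0⊕1⊕1⊕0 = 0
s4 (pos 4,5,6,7,12,13,14,15): 1⊕1⊕0⊕0⊕1⊕0⊕1⊕0 = 0
s8 (pos 8,9,10,11,12,13,14,15): 0⊕0⊕0⊕1⊕1⊕0⊕1⊕0 = 1
Syndrome s8…s1 = 1000 → error at position 8.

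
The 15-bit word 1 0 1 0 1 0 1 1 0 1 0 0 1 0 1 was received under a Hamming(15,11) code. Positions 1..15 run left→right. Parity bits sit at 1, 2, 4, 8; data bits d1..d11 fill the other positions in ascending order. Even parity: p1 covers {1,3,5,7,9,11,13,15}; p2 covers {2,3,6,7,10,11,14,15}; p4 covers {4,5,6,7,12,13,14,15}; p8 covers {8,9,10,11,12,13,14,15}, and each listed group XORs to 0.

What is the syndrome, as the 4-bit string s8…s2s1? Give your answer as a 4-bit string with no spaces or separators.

0000

s1 (pos 1,3,5,7,9,11,13,15): 1⊕1⊕1⊕1⊕0⊕0⊕1⊕1 = 0
s2 (pos 2,3,6,7,10,11,14,15): 0⊕1⊕0⊕1⊕1⊕0⊕0⊕1 = 0
s4 (pos 4,5,6,7,12,13,14,15): 0⊕1⊕0⊕1⊕0⊕1⊕0⊕1 = 0
s8 (pos 8,9,10,11,12,13,14,15): 1⊕0⊕1⊕0⊕0⊕1⊕0⊕1 = 0
Syndrome s8…s1 = 0000 → no error.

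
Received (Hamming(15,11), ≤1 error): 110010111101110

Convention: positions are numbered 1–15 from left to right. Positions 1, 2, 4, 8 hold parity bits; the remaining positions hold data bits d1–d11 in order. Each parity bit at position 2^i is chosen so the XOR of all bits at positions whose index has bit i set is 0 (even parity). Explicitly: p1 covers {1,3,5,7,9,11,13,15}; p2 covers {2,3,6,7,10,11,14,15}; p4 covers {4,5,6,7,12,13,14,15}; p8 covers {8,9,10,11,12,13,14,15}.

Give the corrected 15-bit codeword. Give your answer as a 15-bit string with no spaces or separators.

s1 (pos 1,3,5,7,9,11,13,15): 1⊕0⊕1⊕1⊕1⊕0⊕1⊕0 = 1
s2 (pos 2,3,6,7,10,11,14,15): 1⊕0⊕0⊕1⊕1⊕0⊕1⊕0 = 0
s4 (pos 4,5,6,7,12,13,14,15): 0⊕1⊕0⊕1⊕1⊕1⊕1⊕0 = 1
s8 (pos 8,9,10,11,12,13,14,15): 1⊕1⊕1⊕0⊕1⊕1⊕1⊕0 = 0
Syndrome s8…s1 = 0101 → error at position 5.
Flip position 5: 110010111101110 → 110000111101110

110000111101110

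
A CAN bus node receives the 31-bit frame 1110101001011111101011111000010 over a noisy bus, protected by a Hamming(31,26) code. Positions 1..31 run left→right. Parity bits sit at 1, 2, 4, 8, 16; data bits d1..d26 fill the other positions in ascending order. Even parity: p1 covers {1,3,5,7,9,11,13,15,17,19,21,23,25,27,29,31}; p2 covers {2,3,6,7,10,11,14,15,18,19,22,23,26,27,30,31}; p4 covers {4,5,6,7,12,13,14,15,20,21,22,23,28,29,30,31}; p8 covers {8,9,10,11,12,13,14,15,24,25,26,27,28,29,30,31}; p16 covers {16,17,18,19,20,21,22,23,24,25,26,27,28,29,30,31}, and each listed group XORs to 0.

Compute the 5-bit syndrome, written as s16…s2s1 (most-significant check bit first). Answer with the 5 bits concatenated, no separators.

10001

s1 (pos 1,3,5,7,9,11,13,15,17,19,21,23,25,27,29,31): 1⊕1⊕1⊕1⊕0⊕0⊕1⊕1⊕1⊕1⊕1⊕1⊕1⊕0⊕0⊕0 = 1
s2 (pos 2,3,6,7,10,11,14,15,18,19,22,23,26,27,30,31): 1⊕1⊕0⊕1⊕1⊕0⊕1⊕1⊕0⊕1⊕1⊕1⊕0⊕0⊕1⊕0 = 0
s4 (pos 4,5,6,7,12,13,14,15,20,21,22,23,28,29,30,31): 0⊕1⊕0⊕1⊕1⊕1⊕1⊕1⊕0⊕1⊕1⊕1⊕0⊕0⊕1⊕0 = 0
s8 (pos 8,9,10,11,12,13,14,15,24,25,26,27,28,29,30,31): 0⊕0⊕1⊕0⊕1⊕1⊕1⊕1⊕1⊕1⊕0⊕0⊕0⊕0⊕1⊕0 = 0
s16 (pos 16,17,18,19,20,21,22,23,24,25,26,27,28,29,30,31): 1⊕1⊕0⊕1⊕0⊕1⊕1⊕1⊕1⊕1⊕0⊕0⊕0⊕0⊕1⊕0 = 1
Syndrome s16…s1 = 10001 → error at position 17.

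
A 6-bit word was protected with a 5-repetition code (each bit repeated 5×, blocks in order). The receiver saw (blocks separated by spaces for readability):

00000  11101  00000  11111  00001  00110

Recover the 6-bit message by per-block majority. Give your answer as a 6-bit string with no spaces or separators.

010100

Block 1 (00000): 0 ones → 0
Block 2 (11101): 4 ones → 1
Block 3 (00000): 0 ones → 0
Block 4 (11111): 5 ones → 1
Block 5 (00001): 1 one → 0
Block 6 (00110): 2 ones → 0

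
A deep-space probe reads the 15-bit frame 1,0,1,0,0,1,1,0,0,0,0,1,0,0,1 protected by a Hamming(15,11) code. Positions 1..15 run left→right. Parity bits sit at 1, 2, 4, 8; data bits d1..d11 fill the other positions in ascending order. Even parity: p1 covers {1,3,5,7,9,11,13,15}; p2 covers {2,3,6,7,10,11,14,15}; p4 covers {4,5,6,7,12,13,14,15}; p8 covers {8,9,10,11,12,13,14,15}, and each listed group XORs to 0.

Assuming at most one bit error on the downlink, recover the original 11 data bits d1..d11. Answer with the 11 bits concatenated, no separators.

s1 (pos 1,3,5,7,9,11,13,15): 1⊕1⊕0⊕1⊕0⊕0⊕0⊕1 = 0
s2 (pos 2,3,6,7,10,11,14,15): 0⊕1⊕1⊕1⊕0⊕0⊕0⊕1 = 0
s4 (pos 4,5,6,7,12,13,14,15): 0⊕0⊕1⊕1⊕1⊕0⊕0⊕1 = 0
s8 (pos 8,9,10,11,12,13,14,15): 0⊕0⊕0⊕0⊕1⊕0⊕0⊕1 = 0
Syndrome s8…s1 = 0000 → no error.
Read data bits from positions 3,5,6,7,9,10,11,12,13,14,15: 10110001001

10110001001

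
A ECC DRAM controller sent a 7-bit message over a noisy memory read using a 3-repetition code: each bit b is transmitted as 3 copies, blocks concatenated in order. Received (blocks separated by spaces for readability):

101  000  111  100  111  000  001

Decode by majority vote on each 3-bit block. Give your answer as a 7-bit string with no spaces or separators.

1010100

Block 1 (101): 2 ones → 1
Block 2 (000): 0 ones → 0
Block 3 (111): 3 ones → 1
Block 4 (100): 1 one → 0
Block 5 (111): 3 ones → 1
Block 6 (000): 0 ones → 0
Block 7 (001): 1 one → 0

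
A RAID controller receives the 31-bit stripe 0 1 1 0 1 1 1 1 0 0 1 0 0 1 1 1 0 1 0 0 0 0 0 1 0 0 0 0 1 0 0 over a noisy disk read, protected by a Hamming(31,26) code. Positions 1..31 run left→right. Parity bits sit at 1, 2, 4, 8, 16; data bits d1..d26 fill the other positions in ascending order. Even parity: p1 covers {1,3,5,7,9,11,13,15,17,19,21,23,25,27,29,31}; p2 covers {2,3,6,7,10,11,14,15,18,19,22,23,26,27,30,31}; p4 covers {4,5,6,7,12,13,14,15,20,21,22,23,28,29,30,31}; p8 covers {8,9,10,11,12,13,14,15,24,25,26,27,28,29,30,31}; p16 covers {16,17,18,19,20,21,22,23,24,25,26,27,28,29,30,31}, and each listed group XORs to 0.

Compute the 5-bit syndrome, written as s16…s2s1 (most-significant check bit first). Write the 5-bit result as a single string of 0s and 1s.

00000

s1 (pos 1,3,5,7,9,11,13,15,17,19,21,23,25,27,29,31): 0⊕1⊕1⊕1⊕0⊕1⊕0⊕1⊕0⊕0⊕0⊕0⊕0⊕0⊕1⊕0 = 0
s2 (pos 2,3,6,7,10,11,14,15,18,19,22,23,26,27,30,31): 1⊕1⊕1⊕1⊕0⊕1⊕1⊕1⊕1⊕0⊕0⊕0⊕0⊕0⊕0⊕0 = 0
s4 (pos 4,5,6,7,12,13,14,15,20,21,22,23,28,29,30,31): 0⊕1⊕1⊕1⊕0⊕0⊕1⊕1⊕0⊕0⊕0⊕0⊕0⊕1⊕0⊕0 = 0
s8 (pos 8,9,10,11,12,13,14,15,24,25,26,27,28,29,30,31): 1⊕0⊕0⊕1⊕0⊕0⊕1⊕1⊕1⊕0⊕0⊕0⊕0⊕1⊕0⊕0 = 0
s16 (pos 16,17,18,19,20,21,22,23,24,25,26,27,28,29,30,31): 1⊕0⊕1⊕0⊕0⊕0⊕0⊕0⊕1⊕0⊕0⊕0⊕0⊕1⊕0⊕0 = 0
Syndrome s16…s1 = 00000 → no error.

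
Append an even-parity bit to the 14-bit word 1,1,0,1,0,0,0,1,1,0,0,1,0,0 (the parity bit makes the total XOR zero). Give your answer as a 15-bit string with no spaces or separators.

110100011001000

XOR of the 14 data bits: 1⊕1⊕0⊕1⊕0⊕0⊕0⊕1⊕1⊕0⊕0⊕1⊕0⊕0 = 0
Parity bit = 0 (so all 15 bits XOR to 0).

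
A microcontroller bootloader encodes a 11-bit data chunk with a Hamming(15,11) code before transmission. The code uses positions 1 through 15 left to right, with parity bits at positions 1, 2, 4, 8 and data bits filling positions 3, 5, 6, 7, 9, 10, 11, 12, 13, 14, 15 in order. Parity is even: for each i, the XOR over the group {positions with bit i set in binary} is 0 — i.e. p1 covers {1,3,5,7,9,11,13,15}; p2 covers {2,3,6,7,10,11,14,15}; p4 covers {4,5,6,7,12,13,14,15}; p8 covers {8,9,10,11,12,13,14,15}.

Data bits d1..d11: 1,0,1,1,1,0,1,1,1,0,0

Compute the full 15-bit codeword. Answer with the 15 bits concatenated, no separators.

Place data at non-parity positions: p1 p2 1 p4 0 1 1 p8 1 0 1 1 1 0 0
p1 (pos 1,3,5,7,9,11,13,15): XOR of data positions = 1⊕0⊕1⊕1⊕1⊕1⊕0 = 1
p2 (pos 2,3,6,7,10,11,14,15): XOR of data positions = 1⊕1⊕1⊕0⊕1⊕0⊕0 = 0
p4 (pos 4,5,6,7,12,13,14,15): XOR of data positions = 0⊕1⊕1⊕1⊕1⊕0⊕0 = 0
p8 (pos 8,9,10,11,12,13,14,15): XOR of data positions = 1⊕0⊕1⊕1⊕1⊕0⊕0 = 0
Codeword: 101001101011100

101001101011100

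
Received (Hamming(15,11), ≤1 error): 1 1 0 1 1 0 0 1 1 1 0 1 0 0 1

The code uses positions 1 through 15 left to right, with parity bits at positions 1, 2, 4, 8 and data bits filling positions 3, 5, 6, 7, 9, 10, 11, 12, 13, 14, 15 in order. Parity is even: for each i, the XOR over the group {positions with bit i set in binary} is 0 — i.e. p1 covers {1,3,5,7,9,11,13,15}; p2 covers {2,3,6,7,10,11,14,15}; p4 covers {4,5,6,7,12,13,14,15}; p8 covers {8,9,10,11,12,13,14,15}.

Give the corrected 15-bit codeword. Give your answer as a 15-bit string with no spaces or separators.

110110011001001

s1 (pos 1,3,5,7,9,11,13,15): 1⊕0⊕1⊕0⊕1⊕0⊕0⊕1 = 0
s2 (pos 2,3,6,7,10,11,14,15): 1⊕0⊕0⊕0⊕1⊕0⊕0⊕1 = 1
s4 (pos 4,5,6,7,12,13,14,15): 1⊕1⊕0⊕0⊕1⊕0⊕0⊕1 = 0
s8 (pos 8,9,10,11,12,13,14,15): 1⊕1⊕1⊕0⊕1⊕0⊕0⊕1 = 1
Syndrome s8…s1 = 1010 → error at position 10.
Flip position 10: 110110011101001 → 110110011001001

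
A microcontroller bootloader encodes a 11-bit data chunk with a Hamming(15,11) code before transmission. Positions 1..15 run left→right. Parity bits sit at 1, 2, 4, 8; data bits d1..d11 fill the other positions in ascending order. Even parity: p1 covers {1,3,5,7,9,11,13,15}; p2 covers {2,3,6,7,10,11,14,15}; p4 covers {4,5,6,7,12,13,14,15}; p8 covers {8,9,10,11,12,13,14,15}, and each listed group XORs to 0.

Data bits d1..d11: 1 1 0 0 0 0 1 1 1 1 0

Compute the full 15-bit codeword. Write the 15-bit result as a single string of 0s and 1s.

011010000011110

Place data at non-parity positions: p1 p2 1 p4 1 0 0 p8 0 0 1 1 1 1 0
p1 (pos 1,3,5,7,9,11,13,15): XOR of data positions = 1⊕1⊕0⊕0⊕1⊕1⊕0 = 0
p2 (pos 2,3,6,7,10,11,14,15): XOR of data positions = 1⊕0⊕0⊕0⊕1⊕1⊕0 = 1
p4 (pos 4,5,6,7,12,13,14,15): XOR of data positions = 1⊕0⊕0⊕1⊕1⊕1⊕0 = 0
p8 (pos 8,9,10,11,12,13,14,15): XOR of data positions = 0⊕0⊕1⊕1⊕1⊕1⊕0 = 0
Codeword: 011010000011110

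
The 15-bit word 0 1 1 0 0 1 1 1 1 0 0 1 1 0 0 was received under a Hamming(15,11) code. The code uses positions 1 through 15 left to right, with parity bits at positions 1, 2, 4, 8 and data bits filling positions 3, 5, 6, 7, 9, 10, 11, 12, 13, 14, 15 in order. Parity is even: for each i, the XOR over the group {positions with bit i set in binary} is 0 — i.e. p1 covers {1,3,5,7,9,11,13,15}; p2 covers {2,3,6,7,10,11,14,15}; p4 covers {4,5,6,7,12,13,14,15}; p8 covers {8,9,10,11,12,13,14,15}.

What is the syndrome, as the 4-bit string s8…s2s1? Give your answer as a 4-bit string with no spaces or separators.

s1 (pos 1,3,5,7,9,11,13,15): 0⊕1⊕0⊕1⊕1⊕0⊕1⊕0 = 0
s2 (pos 2,3,6,7,10,11,14,15): 1⊕1⊕1⊕1⊕0⊕0⊕0⊕0 = 0
s4 (pos 4,5,6,7,12,13,14,15): 0⊕0⊕1⊕1⊕1⊕1⊕0⊕0 = 0
s8 (pos 8,9,10,11,12,13,14,15): 1⊕1⊕0⊕0⊕1⊕1⊕0⊕0 = 0
Syndrome s8…s1 = 0000 → no error.

0000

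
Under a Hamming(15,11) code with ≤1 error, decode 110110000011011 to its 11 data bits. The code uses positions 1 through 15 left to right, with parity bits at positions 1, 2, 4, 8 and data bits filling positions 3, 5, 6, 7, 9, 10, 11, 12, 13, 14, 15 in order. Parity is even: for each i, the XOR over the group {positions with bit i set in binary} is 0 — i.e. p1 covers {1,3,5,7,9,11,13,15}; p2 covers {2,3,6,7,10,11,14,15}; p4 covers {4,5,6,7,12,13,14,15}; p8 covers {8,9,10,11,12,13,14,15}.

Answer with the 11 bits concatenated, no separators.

s1 (pos 1,3,5,7,9,11,13,15): 1⊕0⊕1⊕0⊕0⊕1⊕0⊕1 = 0
s2 (pos 2,3,6,7,10,11,14,15): 1⊕0⊕0⊕0⊕0⊕1⊕1⊕1 = 0
s4 (pos 4,5,6,7,12,13,14,15): 1⊕1⊕0⊕0⊕1⊕0⊕1⊕1 = 1
s8 (pos 8,9,10,11,12,13,14,15): 0⊕0⊕0⊕1⊕1⊕0⊕1⊕1 = 0
Syndrome s8…s1 = 0100 → error at position 4.
Flip position 4: 110110000011011 → 110010000011011
Read data bits from positions 3,5,6,7,9,10,11,12,13,14,15: 01000011011

01000011011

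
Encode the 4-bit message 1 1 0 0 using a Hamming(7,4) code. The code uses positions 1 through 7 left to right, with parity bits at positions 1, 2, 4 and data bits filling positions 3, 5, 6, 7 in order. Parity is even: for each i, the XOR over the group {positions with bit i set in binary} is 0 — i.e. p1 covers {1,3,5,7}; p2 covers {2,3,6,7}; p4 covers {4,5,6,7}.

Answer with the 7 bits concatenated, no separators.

Place data at non-parity positions: p1 p2 1 p4 1 0 0
p1 (pos 1,3,5,7): XOR of data positions = 1⊕1⊕0 = 0
p2 (pos 2,3,6,7): XOR of data positions = 1⊕0⊕0 = 1
p4 (pos 4,5,6,7): XOR of data positions = 1⊕0⊕0 = 1
Codeword: 0111100

0111100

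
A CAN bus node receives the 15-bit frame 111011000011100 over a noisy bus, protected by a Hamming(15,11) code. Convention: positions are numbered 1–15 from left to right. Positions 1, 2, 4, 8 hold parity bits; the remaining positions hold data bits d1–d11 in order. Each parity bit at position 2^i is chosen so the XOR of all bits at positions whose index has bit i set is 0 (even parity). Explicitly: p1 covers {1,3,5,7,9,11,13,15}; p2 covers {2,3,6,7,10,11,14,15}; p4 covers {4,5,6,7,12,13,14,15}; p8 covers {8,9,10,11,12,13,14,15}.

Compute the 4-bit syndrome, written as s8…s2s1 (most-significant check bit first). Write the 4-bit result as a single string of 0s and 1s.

1001

s1 (pos 1,3,5,7,9,11,13,15): 1⊕1⊕1⊕0⊕0⊕1⊕1⊕0 = 1
s2 (pos 2,3,6,7,10,11,14,15): 1⊕1⊕1⊕0⊕0⊕1⊕0⊕0 = 0
s4 (pos 4,5,6,7,12,13,14,15): 0⊕1⊕1⊕0⊕1⊕1⊕0⊕0 = 0
s8 (pos 8,9,10,11,12,13,14,15): 0⊕0⊕0⊕1⊕1⊕1⊕0⊕0 = 1
Syndrome s8…s1 = 1001 → error at position 9.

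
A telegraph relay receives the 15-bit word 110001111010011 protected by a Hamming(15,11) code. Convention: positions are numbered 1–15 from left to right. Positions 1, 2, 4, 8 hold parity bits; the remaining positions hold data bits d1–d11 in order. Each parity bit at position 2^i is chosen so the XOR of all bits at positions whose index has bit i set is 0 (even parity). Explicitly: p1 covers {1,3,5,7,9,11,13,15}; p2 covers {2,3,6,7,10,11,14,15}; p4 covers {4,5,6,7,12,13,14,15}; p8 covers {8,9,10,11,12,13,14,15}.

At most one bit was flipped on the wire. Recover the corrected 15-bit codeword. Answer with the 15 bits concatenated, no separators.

s1 (pos 1,3,5,7,9,11,13,15): 1⊕0⊕0⊕1⊕1⊕1⊕0⊕1 = 1
s2 (pos 2,3,6,7,10,11,14,15): 1⊕0⊕1⊕1⊕0⊕1⊕1⊕1 = 0
s4 (pos 4,5,6,7,12,13,14,15): 0⊕0⊕1⊕1⊕0⊕0⊕1⊕1 = 0
s8 (pos 8,9,10,11,12,13,14,15): 1⊕1⊕0⊕1⊕0⊕0⊕1⊕1 = 1
Syndrome s8…s1 = 1001 → error at position 9.
Flip position 9: 110001111010011 → 110001110010011

110001110010011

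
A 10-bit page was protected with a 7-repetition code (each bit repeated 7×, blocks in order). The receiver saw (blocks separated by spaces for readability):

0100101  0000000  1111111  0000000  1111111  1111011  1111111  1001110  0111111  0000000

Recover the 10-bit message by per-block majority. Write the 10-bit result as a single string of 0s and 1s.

Block 1 (0100101): 3 ones → 0
Block 2 (0000000): 0 ones → 0
Block 3 (1111111): 7 ones → 1
Block 4 (0000000): 0 ones → 0
Block 5 (1111111): 7 ones → 1
Block 6 (1111011): 6 ones → 1
Block 7 (1111111): 7 ones → 1
Block 8 (1001110): 4 ones → 1
Block 9 (0111111): 6 ones → 1
Block 10 (0000000): 0 ones → 0

0010111110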